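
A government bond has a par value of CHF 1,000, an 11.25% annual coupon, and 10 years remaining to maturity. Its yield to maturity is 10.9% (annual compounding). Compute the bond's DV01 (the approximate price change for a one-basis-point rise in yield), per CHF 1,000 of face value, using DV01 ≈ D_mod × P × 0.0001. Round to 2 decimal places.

Periodic yield y = 0.109.
  t   CF        PV=CF/(1+0.109)^t    t·PV
  1       112.50       101.4427       101.4427
  2       112.50        91.4723       182.9445
  3       112.50        82.4818       247.4453
  4       112.50        74.3749       297.4996
  5       112.50        67.0648       335.3241
  6       112.50        60.4732       362.8394
  7       112.50        54.5295       381.7067
  8       112.50        49.1700       393.3600
  9       112.50        44.3372       399.0351
  10    1,112.50       395.3526     3,953.5256
  Σ                  1,020.6990     6,655.1230
P = 1,020.6990; D_Mac = 6.52016 yrs; D_mod = 5.87932 yrs.
DV01 ≈ 5.87932 × 1,020.6990 × 0.0001 = 0.600101.

CHF 0.60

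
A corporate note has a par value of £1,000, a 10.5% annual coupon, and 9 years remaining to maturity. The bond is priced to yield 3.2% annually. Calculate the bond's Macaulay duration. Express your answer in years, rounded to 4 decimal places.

6.8186 years

Periodic yield y = 0.032. Discount each cash flow and weight by its year:
  t   CF        PV=CF/(1+0.032)^t    t·PV
  1       105.00       101.7442       101.7442
  2       105.00        98.5893       197.1787
  3       105.00        95.5323       286.5969
  4       105.00        92.5701       370.2802
  5       105.00        89.6997       448.4983
  6       105.00        86.9183       521.5097
  7       105.00        84.2231       589.5620
  8       105.00        81.6116       652.8925
  9     1,105.00       832.2331     7,490.0982
  Σ                  1,563.1216    10,658.3606
Price P = Σ PV = 1,563.1216.
Macaulay duration = Σ(t·PV) / P = 10,658.3606 / 1,563.1216 = 6.81864 years.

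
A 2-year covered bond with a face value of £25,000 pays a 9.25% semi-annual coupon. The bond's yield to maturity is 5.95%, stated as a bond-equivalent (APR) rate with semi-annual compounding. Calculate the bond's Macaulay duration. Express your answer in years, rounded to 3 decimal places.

Periodic yield y = 0.02975. Discount each cash flow and weight by its period:
  t   CF        PV=CF/(1+0.02975)^t    t·PV
  1     1,156.25     1,122.8454     1,122.8454
  2     1,156.25     1,090.4058     2,180.8116
  3     1,156.25     1,058.9034     3,176.7102
  4    26,156.25    23,262.0657    93,048.2626
  Σ                 26,534.2202    99,528.6297
Price P = Σ PV = 26,534.2202.
Macaulay duration = Σ(t·PV) / P = 99,528.6297 / 26,534.2202 = 3.75095 half-year periods.
In years: 3.75095 / 2 = 1.87548 years.

1.875 years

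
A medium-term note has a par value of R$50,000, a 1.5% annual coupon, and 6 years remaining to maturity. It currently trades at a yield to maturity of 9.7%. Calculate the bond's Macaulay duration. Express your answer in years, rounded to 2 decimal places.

5.71 years

Periodic yield y = 0.097. Discount each cash flow and weight by its year:
  t   CF        PV=CF/(1+0.097)^t    t·PV
  1       750.00       683.6828       683.6828
  2       750.00       623.2295     1,246.4590
  3       750.00       568.1217     1,704.3651
  4       750.00       517.8867     2,071.5468
  5       750.00       472.0936     2,360.4681
  6    50,750.00    29,120.3293   174,721.9755
  Σ                 31,985.3435   182,788.4973
Price P = Σ PV = 31,985.3435.
Macaulay duration = Σ(t·PV) / P = 182,788.4973 / 31,985.3435 = 5.71476 years.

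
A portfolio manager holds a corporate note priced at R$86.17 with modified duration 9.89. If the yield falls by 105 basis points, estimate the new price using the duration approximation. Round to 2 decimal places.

Duration approximation: ΔP/P ≈ -D_mod · Δy = -9.89 × (-0.0105) = +0.103845.
New price ≈ 86.17 × (1 + 0.103845) = 95.11832365.

R$95.12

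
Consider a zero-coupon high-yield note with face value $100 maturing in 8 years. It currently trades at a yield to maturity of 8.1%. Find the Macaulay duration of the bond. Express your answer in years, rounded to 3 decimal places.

A zero-coupon bond has a single cash flow at maturity, so its Macaulay duration equals its maturity: 8 years.

8.000 years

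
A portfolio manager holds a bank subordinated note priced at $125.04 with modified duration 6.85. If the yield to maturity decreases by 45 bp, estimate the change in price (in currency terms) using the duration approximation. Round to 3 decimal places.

Duration approximation: ΔP/P ≈ -D_mod · Δy = -6.85 × (-0.0045) = +0.030825.
ΔP ≈ 125.04 × (+0.030825) = +3.854358.

+$3.854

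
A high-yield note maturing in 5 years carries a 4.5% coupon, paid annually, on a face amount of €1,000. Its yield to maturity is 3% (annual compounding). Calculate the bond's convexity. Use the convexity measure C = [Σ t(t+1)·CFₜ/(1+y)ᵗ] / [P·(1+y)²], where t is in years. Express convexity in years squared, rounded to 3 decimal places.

With y = 0.03:
  t   CF        PV=CF/(1+0.03)^t    t·PV        t(t+1)·PV
  1        45.00        43.6893        43.6893          87.3786
  2        45.00        42.4168        84.8336         254.5009
  3        45.00        41.1814       123.5441         494.1765
  4        45.00        39.9819       159.9277         799.6383
  5     1,045.00       901.4262     4,507.1309      27,042.7854
  Σ                  1,068.6956     4,919.1256      28,678.4798
P = 1,068.6956.
Convexity = Σ t(t+1)·PV / [P·(1+y)²] = 28,678.4798 / (1,068.6956 × 1.060900) = 25.29459.

25.295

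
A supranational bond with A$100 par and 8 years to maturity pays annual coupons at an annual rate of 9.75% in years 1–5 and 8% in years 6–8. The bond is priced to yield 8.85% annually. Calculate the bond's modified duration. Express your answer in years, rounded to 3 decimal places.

Periodic yield y = 0.0885. First find Macaulay duration:
  t   CF        PV=CF/(1+0.0885)^t    t·PV
  1         9.75         8.9573         8.9573
  2         9.75         8.2290        16.4580
  3         9.75         7.5600        22.6799
  4         9.75         6.9453        27.7812
  5         9.75         6.3806        31.9031
  6         8.00         4.8097        28.8583
  7         8.00         4.4187        30.9306
  8       108.00        54.8020       438.4159
  Σ                    102.1025       605.9843
P = 102.1025; Macaulay duration = 605.9843 / 102.1025 = 5.93506 years.
Modified duration = D_Mac / (1 + y) = 5.93506 / 1.0885 = 5.45251 years.

5.453 years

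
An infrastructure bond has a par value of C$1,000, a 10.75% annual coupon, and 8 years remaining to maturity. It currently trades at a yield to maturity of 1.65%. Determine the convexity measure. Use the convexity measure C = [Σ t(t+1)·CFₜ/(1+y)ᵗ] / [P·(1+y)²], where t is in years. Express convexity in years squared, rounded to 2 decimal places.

49.91

With y = 0.0165:
  t   CF        PV=CF/(1+0.0165)^t    t·PV        t(t+1)·PV
  1       107.50       105.7550       105.7550         211.5101
  2       107.50       104.0384       208.0768         624.2304
  3       107.50       102.3496       307.0489       1,228.1957
  4       107.50       100.6883       402.7531       2,013.7656
  5       107.50        99.0539       495.2695       2,971.6168
  6       107.50        97.4460       584.6762       4,092.7334
  7       107.50        95.8643       671.0499       5,368.3993
  8     1,107.50       971.5937     7,772.7493      69,954.7433
  Σ                  1,676.7892    10,547.3787      86,465.1947
P = 1,676.7892.
Convexity = Σ t(t+1)·PV / [P·(1+y)²] = 86,465.1947 / (1,676.7892 × 1.033272) = 49.90546.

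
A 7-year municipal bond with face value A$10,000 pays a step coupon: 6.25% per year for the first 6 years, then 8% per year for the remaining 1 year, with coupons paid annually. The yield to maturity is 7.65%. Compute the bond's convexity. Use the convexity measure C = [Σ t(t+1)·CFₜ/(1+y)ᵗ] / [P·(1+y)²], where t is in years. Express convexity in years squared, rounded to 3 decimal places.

37.823

With y = 0.0765:
  t   CF        PV=CF/(1+0.0765)^t    t·PV        t(t+1)·PV
  1       625.00       580.5852       580.5852       1,161.1705
  2       625.00       539.3267     1,078.6535       3,235.9604
  3       625.00       501.0002     1,503.0007       6,012.0026
  4       625.00       465.3973     1,861.5893       9,307.9465
  5       625.00       432.3245     2,161.6225      12,969.7350
  6       625.00       401.6019     2,409.6117      16,867.2819
  7    10,800.00     6,446.5227    45,125.6589     361,005.2713
  Σ                  9,366.7587    54,720.7217     410,559.3681
P = 9,366.7587.
Convexity = Σ t(t+1)·PV / [P·(1+y)²] = 410,559.3681 / (9,366.7587 × 1.158852) = 37.82323.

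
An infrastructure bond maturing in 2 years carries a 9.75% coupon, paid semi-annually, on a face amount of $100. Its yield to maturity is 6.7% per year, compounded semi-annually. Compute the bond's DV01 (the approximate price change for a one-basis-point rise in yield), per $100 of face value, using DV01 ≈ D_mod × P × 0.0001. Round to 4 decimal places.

$0.0191

Periodic yield y = 0.0335.
  t   CF        PV=CF/(1+0.0335)^t    t·PV
  1        4.875         4.7170         4.7170
  2        4.875         4.5641         9.1282
  3        4.875         4.4161        13.2484
  4      104.875        91.9242       367.6970
  Σ                    105.6214       394.7905
P = 105.6214; D_Mac = 3.73779 half-year periods = 1.86889 yrs; D_mod = 1.80832 yrs.
DV01 ≈ 1.80832 × 105.6214 × 0.0001 = 0.019100.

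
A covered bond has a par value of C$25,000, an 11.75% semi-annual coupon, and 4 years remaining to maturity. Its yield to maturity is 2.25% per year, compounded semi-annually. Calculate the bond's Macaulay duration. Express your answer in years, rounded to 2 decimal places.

3.42 years

Periodic yield y = 0.01125. Discount each cash flow and weight by its period:
  t   CF        PV=CF/(1+0.01125)^t    t·PV
  1     1,468.75     1,452.4104     1,452.4104
  2     1,468.75     1,436.2525     2,872.5051
  3     1,468.75     1,420.2745     4,260.8234
  4     1,468.75     1,404.4741     5,617.8965
  5     1,468.75     1,388.8496     6,944.2478
  6     1,468.75     1,373.3988     8,240.3930
  7     1,468.75     1,358.1200     9,506.8398
  8    26,468.75    24,202.7745   193,622.1963
  Σ                 34,036.5544   232,517.3122
Price P = Σ PV = 34,036.5544.
Macaulay duration = Σ(t·PV) / P = 232,517.3122 / 34,036.5544 = 6.83140 half-year periods.
In years: 6.83140 / 2 = 3.41570 years.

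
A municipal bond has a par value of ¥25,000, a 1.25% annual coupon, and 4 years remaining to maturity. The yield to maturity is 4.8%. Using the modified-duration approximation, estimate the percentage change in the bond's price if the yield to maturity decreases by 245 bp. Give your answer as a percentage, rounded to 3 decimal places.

+9.165%

Periodic yield y = 0.048. Modified duration first:
  t   CF        PV=CF/(1+0.048)^t    t·PV
  1       312.50       298.1870       298.1870
  2       312.50       284.5296       569.0592
  3       312.50       271.4977       814.4931
  4    25,312.50    20,984.0789    83,936.3155
  Σ                 21,838.2932    85,618.0549
P = 21,838.2932; D_Mac = 3.92055 yrs; D_mod = 3.92055/(1+0.048) = 3.74098 yrs.
ΔP/P ≈ -D_mod · Δy = -3.74098 × (-0.0245) = +0.091654 = +9.1654%.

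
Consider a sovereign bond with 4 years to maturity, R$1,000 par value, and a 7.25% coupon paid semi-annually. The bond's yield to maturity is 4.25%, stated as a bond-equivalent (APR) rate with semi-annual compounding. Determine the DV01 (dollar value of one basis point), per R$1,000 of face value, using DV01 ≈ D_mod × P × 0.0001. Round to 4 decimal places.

R$0.3878

Periodic yield y = 0.02125.
  t   CF        PV=CF/(1+0.02125)^t    t·PV
  1        36.25        35.4957        35.4957
  2        36.25        34.7571        69.5143
  3        36.25        34.0339       102.1017
  4        36.25        33.3257       133.3029
  5        36.25        32.6323       163.1615
  6        36.25        31.9533       191.7197
  7        36.25        31.2884       219.0189
  8     1,036.25       875.8061     7,006.4491
  Σ                  1,109.2926     7,920.7639
P = 1,109.2926; D_Mac = 7.14037 half-year periods = 3.57019 yrs; D_mod = 3.49590 yrs.
DV01 ≈ 3.49590 × 1,109.2926 × 0.0001 = 0.387797.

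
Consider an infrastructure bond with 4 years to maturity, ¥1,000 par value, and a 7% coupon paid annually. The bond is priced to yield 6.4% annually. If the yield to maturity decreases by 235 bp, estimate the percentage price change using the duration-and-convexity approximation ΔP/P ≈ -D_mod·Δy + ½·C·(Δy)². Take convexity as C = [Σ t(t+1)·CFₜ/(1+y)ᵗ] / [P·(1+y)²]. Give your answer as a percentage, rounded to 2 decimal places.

+8.44%

With y = 0.064:
  t   CF        PV=CF/(1+0.064)^t    t·PV        t(t+1)·PV
  1        70.00        65.7895        65.7895         131.5789
  2        70.00        61.8322       123.6644         370.9933
  3        70.00        58.1130       174.3389         697.3558
  4     1,070.00       834.8669     3,339.4678      16,697.3389
  Σ                  1,020.6016     3,703.2606      17,897.2669
P = 1,020.6016; D_Mac = 3.62851 yrs; D_mod = 3.41025 yrs; C = 15.48985.
Duration effect: -3.41025 × (-0.0235) = +0.080141
Convexity effect: 0.5 × 15.48985 × (-0.0235)² = +0.0042771
ΔP/P ≈ +0.080141 + 0.0042771 = +0.084418 = +8.4418%.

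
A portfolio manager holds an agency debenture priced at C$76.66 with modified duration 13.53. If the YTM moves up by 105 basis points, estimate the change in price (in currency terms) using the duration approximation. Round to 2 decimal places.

Duration approximation: ΔP/P ≈ -D_mod · Δy = -13.53 × (+0.0105) = -0.142065.
ΔP ≈ 76.66 × (-0.142065) = -10.8907029.

-C$10.89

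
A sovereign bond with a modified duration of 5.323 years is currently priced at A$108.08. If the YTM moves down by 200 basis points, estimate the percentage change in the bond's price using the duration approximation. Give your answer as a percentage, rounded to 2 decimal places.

Duration approximation: ΔP/P ≈ -D_mod · Δy = -5.323 × (-0.02) = +0.106460.
As a percentage: +10.6460%.

+10.65%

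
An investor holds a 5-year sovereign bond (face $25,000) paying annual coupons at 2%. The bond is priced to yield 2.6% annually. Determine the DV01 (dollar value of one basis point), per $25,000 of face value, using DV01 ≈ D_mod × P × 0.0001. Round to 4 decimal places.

$11.3815

Periodic yield y = 0.026.
  t   CF        PV=CF/(1+0.026)^t    t·PV
  1       500.00       487.3294       487.3294
  2       500.00       474.9800       949.9599
  3       500.00       462.9434     1,388.8303
  4       500.00       451.2119     1,804.8477
  5    25,500.00    22,428.6625   112,143.3127
  Σ                 24,305.1273   116,774.2800
P = 24,305.1273; D_Mac = 4.80451 yrs; D_mod = 4.68276 yrs.
DV01 ≈ 4.68276 × 24,305.1273 × 0.0001 = 11.381509.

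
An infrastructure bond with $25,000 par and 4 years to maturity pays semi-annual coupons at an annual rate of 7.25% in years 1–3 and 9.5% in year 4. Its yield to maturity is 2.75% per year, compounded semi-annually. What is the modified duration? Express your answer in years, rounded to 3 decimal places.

Periodic yield y = 0.01375. First find Macaulay duration:
  t   CF        PV=CF/(1+0.01375)^t    t·PV
  1       906.25       893.9581       893.9581
  2       906.25       881.8329     1,763.6657
  3       906.25       869.8721     2,609.6164
  4       906.25       858.0736     3,432.2945
  5       906.25       846.4351     4,232.1757
  6       906.25       834.9545     5,009.7271
  7     1,187.50     1,079.2388     7,554.6716
  8    26,187.50    23,477.2434   187,817.9472
  Σ                 29,741.6085   213,314.0562
P = 29,741.6085; Macaulay duration = 213,314.0562 / 29,741.6085 = 7.17224 half-year periods = 3.58612 years.
Modified duration = D_Mac / (1 + y) = 3.58612 / 1.01375 = 3.53748 years.

3.537 years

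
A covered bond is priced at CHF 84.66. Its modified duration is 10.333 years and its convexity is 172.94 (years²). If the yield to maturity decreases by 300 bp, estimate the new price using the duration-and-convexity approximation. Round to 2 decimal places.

Duration effect: -D_mod·Δy = -10.333 × (-0.03) = +0.309990
Convexity effect: ½·C·(Δy)² = 0.5 × 172.94 × (-0.03)² = +0.0778230
ΔP/P ≈ +0.309990 + 0.0778230 = +0.387813
New price ≈ 84.66 × (1 + 0.387813) = 117.49224858.

CHF 117.49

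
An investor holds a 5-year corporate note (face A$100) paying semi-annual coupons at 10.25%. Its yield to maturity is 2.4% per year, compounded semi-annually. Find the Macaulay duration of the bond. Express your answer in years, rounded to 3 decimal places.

Periodic yield y = 0.012. Discount each cash flow and weight by its period:
  t   CF        PV=CF/(1+0.012)^t    t·PV
  1        5.125         5.0642         5.0642
  2        5.125         5.0042        10.0084
  3        5.125         4.9448        14.8345
  4        5.125         4.8862        19.5448
  5        5.125         4.8283        24.1413
  6        5.125         4.7710        28.6261
  7        5.125         4.7144        33.0011
  8        5.125         4.6585        37.2683
  9        5.125         4.6033        41.4297
  10     105.125        93.3041       933.0413
  Σ                    136.7792     1,146.9598
Price P = Σ PV = 136.7792.
Macaulay duration = Σ(t·PV) / P = 1,146.9598 / 136.7792 = 8.38549 half-year periods.
In years: 8.38549 / 2 = 4.19274 years.

4.193 years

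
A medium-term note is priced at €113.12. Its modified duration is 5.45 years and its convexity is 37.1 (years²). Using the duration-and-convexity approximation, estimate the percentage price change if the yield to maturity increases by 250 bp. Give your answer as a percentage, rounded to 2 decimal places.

-12.47%

Duration effect: -D_mod·Δy = -5.45 × (+0.025) = -0.136250
Convexity effect: ½·C·(Δy)² = 0.5 × 37.1 × (0.025)² = +0.01159375
ΔP/P ≈ -0.136250 + 0.01159375 = -0.12465625
= -12.465625%.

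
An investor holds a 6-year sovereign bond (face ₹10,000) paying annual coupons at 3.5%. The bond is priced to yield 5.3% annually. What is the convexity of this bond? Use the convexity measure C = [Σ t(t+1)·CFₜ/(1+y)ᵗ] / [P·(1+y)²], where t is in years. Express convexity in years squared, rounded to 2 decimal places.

With y = 0.053:
  t   CF        PV=CF/(1+0.053)^t    t·PV        t(t+1)·PV
  1       350.00       332.3837       332.3837         664.7673
  2       350.00       315.6540       631.3080       1,893.9240
  3       350.00       299.7664       899.2992       3,597.1966
  4       350.00       284.6784     1,138.7137       5,693.5686
  5       350.00       270.3499     1,351.7494       8,110.4965
  6    10,350.00     7,592.2434    45,553.4604     318,874.2228
  Σ                  9,095.0758    49,906.9144     338,834.1759
P = 9,095.0758.
Convexity = Σ t(t+1)·PV / [P·(1+y)²] = 338,834.1759 / (9,095.0758 × 1.108809) = 33.59883.

33.60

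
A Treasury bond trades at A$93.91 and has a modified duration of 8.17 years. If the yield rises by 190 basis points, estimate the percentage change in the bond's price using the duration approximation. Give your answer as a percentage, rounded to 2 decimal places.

-15.52%

Duration approximation: ΔP/P ≈ -D_mod · Δy = -8.17 × (+0.019) = -0.155230.
As a percentage: -15.5230%.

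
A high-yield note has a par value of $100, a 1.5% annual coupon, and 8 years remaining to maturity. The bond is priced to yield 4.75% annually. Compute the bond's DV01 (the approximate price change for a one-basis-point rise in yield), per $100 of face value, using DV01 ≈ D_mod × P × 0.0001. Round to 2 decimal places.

Periodic yield y = 0.0475.
  t   CF        PV=CF/(1+0.0475)^t    t·PV
  1         1.50         1.4320         1.4320
  2         1.50         1.3670         2.7341
  3         1.50         1.3051         3.9152
  4         1.50         1.2459         4.9835
  5         1.50         1.1894         5.9469
  6         1.50         1.1354         6.8127
  7         1.50         1.0840         7.5877
  8       101.50        70.0219       560.1751
  Σ                     78.7806       593.5871
P = 78.7806; D_Mac = 7.53468 yrs; D_mod = 7.19302 yrs.
DV01 ≈ 7.19302 × 78.7806 × 0.0001 = 0.056667.

$0.06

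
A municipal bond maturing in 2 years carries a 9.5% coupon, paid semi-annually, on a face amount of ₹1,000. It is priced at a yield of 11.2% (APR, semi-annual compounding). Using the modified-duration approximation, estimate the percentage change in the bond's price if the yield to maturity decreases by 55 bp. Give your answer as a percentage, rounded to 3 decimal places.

+0.972%

Periodic yield y = 0.056. Modified duration first:
  t   CF        PV=CF/(1+0.056)^t    t·PV
  1        47.50        44.9811        44.9811
  2        47.50        42.5957        85.1914
  3        47.50        40.3368       121.0105
  4     1,047.50       842.3612     3,369.4448
  Σ                    970.2748     3,620.6278
P = 970.2748; D_Mac = 3.73155 half-year periods = 1.86577 yrs; D_mod = 1.86577/(1+0.056) = 1.76683 yrs.
ΔP/P ≈ -D_mod · Δy = -1.76683 × (-0.0055) = +0.009718 = +0.9718%.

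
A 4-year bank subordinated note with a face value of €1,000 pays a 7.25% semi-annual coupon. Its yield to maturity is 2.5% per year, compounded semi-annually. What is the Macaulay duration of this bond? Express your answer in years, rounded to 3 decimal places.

3.585 years

Periodic yield y = 0.0125. Discount each cash flow and weight by its period:
  t   CF        PV=CF/(1+0.0125)^t    t·PV
  1        36.25        35.8025        35.8025
  2        36.25        35.3605        70.7209
  3        36.25        34.9239       104.7717
  4        36.25        34.4928       137.9710
  5        36.25        34.0669       170.3346
  6        36.25        33.6463       201.8780
  7        36.25        33.2310       232.6167
  8     1,036.25       938.2191     7,505.7531
  Σ                  1,179.7430     8,459.8486
Price P = Σ PV = 1,179.7430.
Macaulay duration = Σ(t·PV) / P = 8,459.8486 / 1,179.7430 = 7.17093 half-year periods.
In years: 7.17093 / 2 = 3.58546 years.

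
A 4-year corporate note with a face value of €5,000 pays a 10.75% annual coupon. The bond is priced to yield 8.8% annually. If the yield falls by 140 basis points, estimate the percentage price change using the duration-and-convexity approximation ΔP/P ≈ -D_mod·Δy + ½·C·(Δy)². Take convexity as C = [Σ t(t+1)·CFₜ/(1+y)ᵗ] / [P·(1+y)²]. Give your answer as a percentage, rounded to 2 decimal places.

With y = 0.088:
  t   CF        PV=CF/(1+0.088)^t    t·PV        t(t+1)·PV
  1       537.50       494.0257       494.0257         988.0515
  2       537.50       454.0678       908.1355       2,724.4066
  3       537.50       417.3417     1,252.0251       5,008.1004
  4     5,537.50     3,951.8291    15,807.3165      79,036.5825
  Σ                  5,317.2643    18,461.5029      87,757.1410
P = 5,317.2643; D_Mac = 3.47199 yrs; D_mod = 3.19117 yrs; C = 13.94236.
Duration effect: -3.19117 × (-0.014) = +0.044676
Convexity effect: 0.5 × 13.94236 × (-0.014)² = +0.0013664
ΔP/P ≈ +0.044676 + 0.0013664 = +0.046043 = +4.6043%.

+4.60%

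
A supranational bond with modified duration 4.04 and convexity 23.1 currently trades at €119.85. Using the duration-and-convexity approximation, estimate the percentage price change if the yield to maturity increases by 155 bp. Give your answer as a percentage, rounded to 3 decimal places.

-5.985%

Duration effect: -D_mod·Δy = -4.04 × (+0.0155) = -0.062620
Convexity effect: ½·C·(Δy)² = 0.5 × 23.1 × (0.0155)² = +0.0027748875
ΔP/P ≈ -0.062620 + 0.0027748875 = -0.0598451125
= -5.98451125%.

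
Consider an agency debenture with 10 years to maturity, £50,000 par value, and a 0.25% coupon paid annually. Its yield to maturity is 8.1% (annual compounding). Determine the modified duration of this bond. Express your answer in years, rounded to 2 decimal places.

Periodic yield y = 0.081. First find Macaulay duration:
  t   CF        PV=CF/(1+0.081)^t    t·PV
  1       125.00       115.6337       115.6337
  2       125.00       106.9692       213.9383
  3       125.00        98.9539       296.8617
  4       125.00        91.5392       366.1569
  5       125.00        84.6801       423.4007
  6       125.00        78.3350       470.0100
  7       125.00        72.4653       507.2572
  8       125.00        67.0354       536.2835
  9       125.00        62.0124       558.1119
  10   50,125.00    23,003.6868   230,036.8681
  Σ                 23,781.3111   233,524.5220
P = 23,781.3111; Macaulay duration = 233,524.5220 / 23,781.3111 = 9.81967 years.
Modified duration = D_Mac / (1 + y) = 9.81967 / 1.081 = 9.08387 years.

9.08 years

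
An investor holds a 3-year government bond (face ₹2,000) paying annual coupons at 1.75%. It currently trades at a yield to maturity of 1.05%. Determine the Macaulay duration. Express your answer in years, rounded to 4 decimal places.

2.9493 years

Periodic yield y = 0.0105. Discount each cash flow and weight by its year:
  t   CF        PV=CF/(1+0.0105)^t    t·PV
  1        35.00        34.6363        34.6363
  2        35.00        34.2764        68.5528
  3     2,035.00     1,972.2205     5,916.6614
  Σ                  2,041.1332     6,019.8505
Price P = Σ PV = 2,041.1332.
Macaulay duration = Σ(t·PV) / P = 6,019.8505 / 2,041.1332 = 2.94927 years.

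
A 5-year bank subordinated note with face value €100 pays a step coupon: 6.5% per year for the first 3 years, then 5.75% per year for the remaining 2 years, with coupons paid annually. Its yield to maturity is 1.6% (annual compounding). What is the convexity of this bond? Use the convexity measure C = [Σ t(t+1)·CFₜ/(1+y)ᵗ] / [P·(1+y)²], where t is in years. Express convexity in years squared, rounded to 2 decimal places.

25.12

With y = 0.016:
  t   CF        PV=CF/(1+0.016)^t    t·PV        t(t+1)·PV
  1         6.50         6.3976         6.3976          12.7953
  2         6.50         6.2969        12.5938          37.7813
  3         6.50         6.1977        18.5932          74.3727
  4         5.75         5.3963        21.5850         107.9252
  5       105.75        97.6814       488.4070       2,930.4417
  Σ                    121.9699       547.5766       3,163.3163
P = 121.9699.
Convexity = Σ t(t+1)·PV / [P·(1+y)²] = 3,163.3163 / (121.9699 × 1.032256) = 25.12479.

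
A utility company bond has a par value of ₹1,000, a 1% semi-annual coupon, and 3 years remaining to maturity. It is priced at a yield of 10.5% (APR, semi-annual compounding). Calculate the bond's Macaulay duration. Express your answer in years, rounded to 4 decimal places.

2.9562 years

Periodic yield y = 0.0525. Discount each cash flow and weight by its period:
  t   CF        PV=CF/(1+0.0525)^t    t·PV
  1         5.00         4.7506         4.7506
  2         5.00         4.5136         9.0273
  3         5.00         4.2885        12.8654
  4         5.00         4.0746        16.2983
  5         5.00         3.8713        19.3566
  6     1,005.00       739.3217     4,435.9300
  Σ                    760.8203     4,498.2282
Price P = Σ PV = 760.8203.
Macaulay duration = Σ(t·PV) / P = 4,498.2282 / 760.8203 = 5.91234 half-year periods.
In years: 5.91234 / 2 = 2.95617 years.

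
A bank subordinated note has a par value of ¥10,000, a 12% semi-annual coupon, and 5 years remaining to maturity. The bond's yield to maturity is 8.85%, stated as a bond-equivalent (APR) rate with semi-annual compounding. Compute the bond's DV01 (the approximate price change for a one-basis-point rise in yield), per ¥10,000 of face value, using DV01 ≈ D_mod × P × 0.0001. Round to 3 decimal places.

Periodic yield y = 0.04425.
  t   CF        PV=CF/(1+0.04425)^t    t·PV
  1       600.00       574.5751       574.5751
  2       600.00       550.2275     1,100.4550
  3       600.00       526.9116     1,580.7349
  4       600.00       504.5838     2,018.3353
  5       600.00       483.2021     2,416.0106
  6       600.00       462.7265     2,776.3588
  7       600.00       443.1185     3,101.8294
  8       600.00       424.3414     3,394.7310
  9       600.00       406.3599     3,657.2395
  10   10,600.00     6,874.8152    68,748.1516
  Σ                 11,250.8616    89,368.4211
P = 11,250.8616; D_Mac = 7.94325 half-year periods = 3.97163 yrs; D_mod = 3.80333 yrs.
DV01 ≈ 3.80333 × 11,250.8616 × 0.0001 = 4.279072.

¥4.279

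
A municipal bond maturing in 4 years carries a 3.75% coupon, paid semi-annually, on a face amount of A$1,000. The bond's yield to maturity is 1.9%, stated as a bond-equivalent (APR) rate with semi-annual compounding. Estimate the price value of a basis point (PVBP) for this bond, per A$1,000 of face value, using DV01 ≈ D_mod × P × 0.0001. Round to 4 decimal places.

Periodic yield y = 0.0095.
  t   CF        PV=CF/(1+0.0095)^t    t·PV
  1        18.75        18.5736        18.5736
  2        18.75        18.3988        36.7975
  3        18.75        18.2256        54.6769
  4        18.75        18.0541        72.2164
  5        18.75        17.8842        89.4210
  6        18.75        17.7159       106.2954
  7        18.75        17.5492       122.8443
  8     1,018.75       944.5328     7,556.2623
  Σ                  1,070.9341     8,057.0874
P = 1,070.9341; D_Mac = 7.52342 half-year periods = 3.76171 yrs; D_mod = 3.72631 yrs.
DV01 ≈ 3.72631 × 1,070.9341 × 0.0001 = 0.399063.

A$0.3991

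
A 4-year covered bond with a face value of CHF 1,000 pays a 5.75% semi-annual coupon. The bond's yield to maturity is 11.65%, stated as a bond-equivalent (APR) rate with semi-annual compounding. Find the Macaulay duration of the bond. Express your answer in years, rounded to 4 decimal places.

3.5816 years

Periodic yield y = 0.05825. Discount each cash flow and weight by its period:
  t   CF        PV=CF/(1+0.05825)^t    t·PV
  1        28.75        27.1675        27.1675
  2        28.75        25.6721        51.3442
  3        28.75        24.2590        72.7770
  4        28.75        22.9237        91.6948
  5        28.75        21.6619       108.3095
  6        28.75        20.4695       122.8173
  7        28.75        19.3428       135.3998
  8     1,028.75       654.0390     5,232.3118
  Σ                    815.5355     5,841.8219
Price P = Σ PV = 815.5355.
Macaulay duration = Σ(t·PV) / P = 5,841.8219 / 815.5355 = 7.16317 half-year periods.
In years: 7.16317 / 2 = 3.58159 years.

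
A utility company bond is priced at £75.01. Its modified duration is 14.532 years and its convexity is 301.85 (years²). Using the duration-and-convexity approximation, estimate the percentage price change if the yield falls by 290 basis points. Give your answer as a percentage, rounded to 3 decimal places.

Duration effect: -D_mod·Δy = -14.532 × (-0.029) = +0.421428
Convexity effect: ½·C·(Δy)² = 0.5 × 301.85 × (-0.029)² = +0.126927925
ΔP/P ≈ +0.421428 + 0.126927925 = +0.548355925
= +54.8355925%.

+54.836%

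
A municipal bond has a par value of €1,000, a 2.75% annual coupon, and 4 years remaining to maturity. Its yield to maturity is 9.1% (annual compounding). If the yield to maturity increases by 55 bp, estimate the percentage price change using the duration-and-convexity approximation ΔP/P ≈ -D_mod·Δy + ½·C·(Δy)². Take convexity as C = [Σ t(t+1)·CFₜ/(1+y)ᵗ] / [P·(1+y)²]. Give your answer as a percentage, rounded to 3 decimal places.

-1.902%

With y = 0.091:
  t   CF        PV=CF/(1+0.091)^t    t·PV        t(t+1)·PV
  1        27.50        25.2062        25.2062          50.4125
  2        27.50        23.1038        46.2076         138.6227
  3        27.50        21.1767        63.5301         254.1205
  4     1,027.50       725.2418     2,900.9672      14,504.8360
  Σ                    794.7285     3,035.9111      14,947.9917
P = 794.7285; D_Mac = 3.82006 yrs; D_mod = 3.50143 yrs; C = 15.80209.
Duration effect: -3.50143 × (+0.0055) = -0.019258
Convexity effect: 0.5 × 15.80209 × (0.0055)² = +0.0002390
ΔP/P ≈ -0.019258 + 0.0002390 = -0.019019 = -1.9019%.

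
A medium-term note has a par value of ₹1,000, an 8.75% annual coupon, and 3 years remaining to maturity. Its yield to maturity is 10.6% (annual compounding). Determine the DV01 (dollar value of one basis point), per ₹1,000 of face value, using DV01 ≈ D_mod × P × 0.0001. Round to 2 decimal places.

Periodic yield y = 0.106.
  t   CF        PV=CF/(1+0.106)^t    t·PV
  1        87.50        79.1139        79.1139
  2        87.50        71.5316       143.0632
  3     1,087.50       803.8294     2,411.4882
  Σ                    954.4749     2,633.6653
P = 954.4749; D_Mac = 2.75928 yrs; D_mod = 2.49483 yrs.
DV01 ≈ 2.49483 × 954.4749 × 0.0001 = 0.238125.

₹0.24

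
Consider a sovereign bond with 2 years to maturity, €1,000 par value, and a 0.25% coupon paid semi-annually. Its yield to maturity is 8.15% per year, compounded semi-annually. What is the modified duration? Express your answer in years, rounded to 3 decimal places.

Periodic yield y = 0.04075. First find Macaulay duration:
  t   CF        PV=CF/(1+0.04075)^t    t·PV
  1         1.25         1.2011         1.2011
  2         1.25         1.1540         2.3081
  3         1.25         1.1088         3.3265
  4     1,001.25       853.4083     3,413.6331
  Σ                    856.8722     3,420.4688
P = 856.8722; Macaulay duration = 3,420.4688 / 856.8722 = 3.99181 half-year periods = 1.99590 years.
Modified duration = D_Mac / (1 + y) = 1.99590 / 1.04075 = 1.91776 years.

1.918 years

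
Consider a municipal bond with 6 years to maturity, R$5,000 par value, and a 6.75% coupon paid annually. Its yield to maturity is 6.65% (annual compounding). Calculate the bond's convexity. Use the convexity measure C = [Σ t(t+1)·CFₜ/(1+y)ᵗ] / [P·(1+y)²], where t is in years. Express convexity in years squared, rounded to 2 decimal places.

With y = 0.0665:
  t   CF        PV=CF/(1+0.0665)^t    t·PV        t(t+1)·PV
  1       337.50       316.4557       316.4557         632.9114
  2       337.50       296.7236       593.4472       1,780.3415
  3       337.50       278.2218       834.6655       3,338.6619
  4       337.50       260.8737     1,043.4949       5,217.4745
  5       337.50       244.6073     1,223.0367       7,338.2201
  6     5,337.50     3,627.2102    21,763.2615     152,342.8302
  Σ                  5,024.0924    25,774.3614     170,650.4396
P = 5,024.0924.
Convexity = Σ t(t+1)·PV / [P·(1+y)²] = 170,650.4396 / (5,024.0924 × 1.137422) = 29.86263.

29.86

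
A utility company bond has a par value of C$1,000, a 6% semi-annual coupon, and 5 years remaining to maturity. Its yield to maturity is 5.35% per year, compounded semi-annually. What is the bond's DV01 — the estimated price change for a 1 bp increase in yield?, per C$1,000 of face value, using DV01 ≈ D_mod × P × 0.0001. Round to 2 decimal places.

Periodic yield y = 0.02675.
  t   CF        PV=CF/(1+0.02675)^t    t·PV
  1        30.00        29.2184        29.2184
  2        30.00        28.4572        56.9144
  3        30.00        27.7158        83.1473
  4        30.00        26.9937       107.9748
  5        30.00        26.2904       131.4522
  6        30.00        25.6055       153.6329
  7        30.00        24.9384       174.5687
  8        30.00        24.2887       194.3093
  9        30.00        23.6559       212.9028
  10    1,030.00       791.0248     7,910.2482
  Σ                  1,028.1887     9,054.3689
P = 1,028.1887; D_Mac = 8.80614 half-year periods = 4.40307 yrs; D_mod = 4.28835 yrs.
DV01 ≈ 4.28835 × 1,028.1887 × 0.0001 = 0.440924.

C$0.44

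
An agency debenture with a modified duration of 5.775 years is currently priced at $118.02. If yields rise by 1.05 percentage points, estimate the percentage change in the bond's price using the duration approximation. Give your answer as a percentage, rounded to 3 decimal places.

-6.064%

Duration approximation: ΔP/P ≈ -D_mod · Δy = -5.775 × (+0.0105) = -0.0606375.
As a percentage: -6.06375%.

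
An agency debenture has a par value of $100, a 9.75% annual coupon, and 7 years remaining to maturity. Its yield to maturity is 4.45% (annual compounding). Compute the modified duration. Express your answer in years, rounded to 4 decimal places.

5.3696 years

Periodic yield y = 0.0445. First find Macaulay duration:
  t   CF        PV=CF/(1+0.0445)^t    t·PV
  1         9.75         9.3346         9.3346
  2         9.75         8.9369        17.8738
  3         9.75         8.5562        25.6685
  4         9.75         8.1916        32.7666
  5         9.75         7.8426        39.2132
  6         9.75         7.5085        45.0511
  7       109.75        80.9181       566.4264
  Σ                    131.2885       736.3342
P = 131.2885; Macaulay duration = 736.3342 / 131.2885 = 5.60852 years.
Modified duration = D_Mac / (1 + y) = 5.60852 / 1.0445 = 5.36957 years.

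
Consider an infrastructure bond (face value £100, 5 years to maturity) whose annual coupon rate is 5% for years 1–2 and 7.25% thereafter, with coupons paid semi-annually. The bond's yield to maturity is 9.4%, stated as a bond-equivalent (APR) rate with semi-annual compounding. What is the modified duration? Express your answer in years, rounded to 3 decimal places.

4.186 years

Periodic yield y = 0.047. First find Macaulay duration:
  t   CF        PV=CF/(1+0.047)^t    t·PV
  1        2.500         2.3878         2.3878
  2        2.500         2.2806         4.5612
  3        2.500         2.1782         6.5346
  4        2.500         2.0804         8.3217
  5        3.625         2.8812        14.4060
  6        3.625         2.7519        16.5112
  7        3.625         2.6283        18.3984
  8        3.625         2.5104        20.0828
  9        3.625         2.3977        21.5790
  10     103.625        65.4633       654.6327
  Σ                     87.5597       767.4154
P = 87.5597; Macaulay duration = 767.4154 / 87.5597 = 8.76448 half-year periods = 4.38224 years.
Modified duration = D_Mac / (1 + y) = 4.38224 / 1.047 = 4.18552 years.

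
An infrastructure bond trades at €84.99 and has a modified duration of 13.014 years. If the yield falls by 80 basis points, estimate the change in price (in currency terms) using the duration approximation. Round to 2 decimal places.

Duration approximation: ΔP/P ≈ -D_mod · Δy = -13.014 × (-0.008) = +0.104112.
ΔP ≈ 84.99 × (+0.104112) = +8.84847888.

+€8.85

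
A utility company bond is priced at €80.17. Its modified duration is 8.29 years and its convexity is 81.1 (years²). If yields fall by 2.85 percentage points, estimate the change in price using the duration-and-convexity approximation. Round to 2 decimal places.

Duration effect: -D_mod·Δy = -8.29 × (-0.0285) = +0.236265
Convexity effect: ½·C·(Δy)² = 0.5 × 81.1 × (-0.0285)² = +0.0329367375
ΔP/P ≈ +0.236265 + 0.0329367375 = +0.2692017375
ΔP ≈ 80.17 × (+0.2692017375) = +21.581903295375.

+€21.58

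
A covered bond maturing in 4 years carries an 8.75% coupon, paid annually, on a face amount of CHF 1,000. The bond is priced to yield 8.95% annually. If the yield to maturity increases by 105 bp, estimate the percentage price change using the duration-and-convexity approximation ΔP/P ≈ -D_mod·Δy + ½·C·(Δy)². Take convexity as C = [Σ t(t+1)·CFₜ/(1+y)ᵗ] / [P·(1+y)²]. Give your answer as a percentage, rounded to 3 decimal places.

-3.334%

With y = 0.0895:
  t   CF        PV=CF/(1+0.0895)^t    t·PV        t(t+1)·PV
  1        87.50        80.3121        80.3121         160.6241
  2        87.50        73.7146       147.4292         442.2877
  3        87.50        67.6591       202.9774         811.9094
  4     1,087.50       771.8276     3,087.3106      15,436.5528
  Σ                    993.5134     3,518.0292      16,851.3741
P = 993.5134; D_Mac = 3.54100 yrs; D_mod = 3.25011 yrs; C = 14.28917.
Duration effect: -3.25011 × (+0.0105) = -0.034126
Convexity effect: 0.5 × 14.28917 × (0.0105)² = +0.0007877
ΔP/P ≈ -0.034126 + 0.0007877 = -0.033338 = -3.3338%.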